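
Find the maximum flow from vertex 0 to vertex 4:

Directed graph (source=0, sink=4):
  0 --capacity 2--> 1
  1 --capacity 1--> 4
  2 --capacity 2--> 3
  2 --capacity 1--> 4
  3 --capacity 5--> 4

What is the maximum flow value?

Computing max flow:
  Flow on (0->1): 1/2
  Flow on (1->4): 1/1
Maximum flow = 1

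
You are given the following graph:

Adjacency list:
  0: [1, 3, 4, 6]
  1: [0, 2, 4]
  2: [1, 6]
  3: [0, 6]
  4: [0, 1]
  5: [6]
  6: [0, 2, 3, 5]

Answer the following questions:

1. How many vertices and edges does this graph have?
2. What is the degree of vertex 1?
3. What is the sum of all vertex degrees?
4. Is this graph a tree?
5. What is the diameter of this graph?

Count: 7 vertices, 9 edges.
Vertex 1 has neighbors [0, 2, 4], degree = 3.
Handshaking lemma: 2 * 9 = 18.
A tree on 7 vertices has 6 edges. This graph has 9 edges (3 extra). Not a tree.
Diameter (longest shortest path) = 3.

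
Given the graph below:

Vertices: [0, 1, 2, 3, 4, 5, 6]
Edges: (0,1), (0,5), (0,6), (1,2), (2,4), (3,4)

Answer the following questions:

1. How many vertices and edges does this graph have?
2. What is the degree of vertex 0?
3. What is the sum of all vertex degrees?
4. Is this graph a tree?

Count: 7 vertices, 6 edges.
Vertex 0 has neighbors [1, 5, 6], degree = 3.
Handshaking lemma: 2 * 6 = 12.
A graph is a tree iff it is connected and has exactly n-1 edges. This graph is connected (all 7 vertices in one component) and has 7-1 = 6 edges. It is a tree.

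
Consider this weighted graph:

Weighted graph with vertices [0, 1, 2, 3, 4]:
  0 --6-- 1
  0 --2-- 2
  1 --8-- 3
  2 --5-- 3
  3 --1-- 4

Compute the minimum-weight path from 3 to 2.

Using Dijkstra's algorithm from vertex 3:
Shortest path: 3 -> 2
Total weight: 5 = 5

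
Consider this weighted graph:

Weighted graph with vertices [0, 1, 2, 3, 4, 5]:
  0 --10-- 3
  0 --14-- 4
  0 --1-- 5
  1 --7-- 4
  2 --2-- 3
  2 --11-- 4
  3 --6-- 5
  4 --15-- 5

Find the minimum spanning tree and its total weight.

Applying Kruskal's algorithm (sort edges by weight, add if no cycle):
  Add (0,5) w=1
  Add (2,3) w=2
  Add (3,5) w=6
  Add (1,4) w=7
  Skip (0,3) w=10 (creates cycle)
  Add (2,4) w=11
  Skip (0,4) w=14 (creates cycle)
  Skip (4,5) w=15 (creates cycle)
MST weight = 27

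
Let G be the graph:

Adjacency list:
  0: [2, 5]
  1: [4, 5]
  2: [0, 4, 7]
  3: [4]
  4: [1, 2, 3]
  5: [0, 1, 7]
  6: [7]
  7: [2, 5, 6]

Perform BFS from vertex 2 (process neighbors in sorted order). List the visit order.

BFS from vertex 2 (neighbors processed in ascending order):
Visit order: 2, 0, 4, 7, 5, 1, 3, 6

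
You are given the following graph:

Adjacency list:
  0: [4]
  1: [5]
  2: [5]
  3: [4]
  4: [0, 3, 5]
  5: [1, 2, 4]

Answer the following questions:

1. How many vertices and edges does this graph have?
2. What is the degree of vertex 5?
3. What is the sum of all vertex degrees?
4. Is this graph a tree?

Count: 6 vertices, 5 edges.
Vertex 5 has neighbors [1, 2, 4], degree = 3.
Handshaking lemma: 2 * 5 = 10.
A graph is a tree iff it is connected and has exactly n-1 edges. This graph is connected (all 6 vertices in one component) and has 6-1 = 5 edges. It is a tree.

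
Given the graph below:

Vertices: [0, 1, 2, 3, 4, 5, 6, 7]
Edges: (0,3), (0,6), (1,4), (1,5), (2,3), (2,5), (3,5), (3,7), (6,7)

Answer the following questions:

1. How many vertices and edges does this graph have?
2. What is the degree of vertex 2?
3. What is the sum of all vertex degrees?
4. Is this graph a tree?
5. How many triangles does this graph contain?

Count: 8 vertices, 9 edges.
Vertex 2 has neighbors [3, 5], degree = 2.
Handshaking lemma: 2 * 9 = 18.
A tree on 8 vertices has 7 edges. This graph has 9 edges (2 extra). Not a tree.
Number of triangles = 1.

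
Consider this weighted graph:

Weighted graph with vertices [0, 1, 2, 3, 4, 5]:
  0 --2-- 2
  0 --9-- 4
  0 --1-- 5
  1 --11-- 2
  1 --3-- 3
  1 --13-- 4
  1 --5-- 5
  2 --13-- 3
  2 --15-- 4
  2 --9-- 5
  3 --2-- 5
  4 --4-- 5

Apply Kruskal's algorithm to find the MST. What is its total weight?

Applying Kruskal's algorithm (sort edges by weight, add if no cycle):
  Add (0,5) w=1
  Add (0,2) w=2
  Add (3,5) w=2
  Add (1,3) w=3
  Add (4,5) w=4
  Skip (1,5) w=5 (creates cycle)
  Skip (0,4) w=9 (creates cycle)
  Skip (2,5) w=9 (creates cycle)
  Skip (1,2) w=11 (creates cycle)
  Skip (1,4) w=13 (creates cycle)
  Skip (2,3) w=13 (creates cycle)
  Skip (2,4) w=15 (creates cycle)
MST weight = 12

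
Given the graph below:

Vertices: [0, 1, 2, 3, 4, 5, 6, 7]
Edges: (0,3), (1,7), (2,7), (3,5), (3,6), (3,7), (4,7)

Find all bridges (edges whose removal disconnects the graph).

A bridge is an edge whose removal increases the number of connected components.
Bridges found: (0,3), (1,7), (2,7), (3,5), (3,6), (3,7), (4,7)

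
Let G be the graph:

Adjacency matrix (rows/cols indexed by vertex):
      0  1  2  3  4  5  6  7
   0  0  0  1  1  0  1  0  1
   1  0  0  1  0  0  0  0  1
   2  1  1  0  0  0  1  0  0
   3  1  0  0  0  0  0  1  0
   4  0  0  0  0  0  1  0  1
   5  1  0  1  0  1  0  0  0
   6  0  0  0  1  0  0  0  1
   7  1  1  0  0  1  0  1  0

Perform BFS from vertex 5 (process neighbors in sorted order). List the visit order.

BFS from vertex 5 (neighbors processed in ascending order):
Visit order: 5, 0, 2, 4, 3, 7, 1, 6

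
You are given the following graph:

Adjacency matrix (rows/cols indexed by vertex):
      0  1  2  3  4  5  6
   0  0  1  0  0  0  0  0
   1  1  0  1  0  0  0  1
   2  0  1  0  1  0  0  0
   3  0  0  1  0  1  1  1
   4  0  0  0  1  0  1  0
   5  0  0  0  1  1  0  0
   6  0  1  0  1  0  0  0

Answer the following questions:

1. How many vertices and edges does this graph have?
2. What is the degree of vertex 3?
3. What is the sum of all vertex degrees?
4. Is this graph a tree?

Count: 7 vertices, 8 edges.
Vertex 3 has neighbors [2, 4, 5, 6], degree = 4.
Handshaking lemma: 2 * 8 = 16.
A tree on 7 vertices has 6 edges. This graph has 8 edges (2 extra). Not a tree.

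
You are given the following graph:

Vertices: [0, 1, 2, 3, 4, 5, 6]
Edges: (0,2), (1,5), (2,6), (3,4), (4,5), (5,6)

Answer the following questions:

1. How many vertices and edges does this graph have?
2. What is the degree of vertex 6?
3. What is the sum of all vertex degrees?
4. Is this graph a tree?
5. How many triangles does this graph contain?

Count: 7 vertices, 6 edges.
Vertex 6 has neighbors [2, 5], degree = 2.
Handshaking lemma: 2 * 6 = 12.
A graph is a tree iff it is connected and has exactly n-1 edges. This graph is connected (all 7 vertices in one component) and has 7-1 = 6 edges. It is a tree.
Number of triangles = 0.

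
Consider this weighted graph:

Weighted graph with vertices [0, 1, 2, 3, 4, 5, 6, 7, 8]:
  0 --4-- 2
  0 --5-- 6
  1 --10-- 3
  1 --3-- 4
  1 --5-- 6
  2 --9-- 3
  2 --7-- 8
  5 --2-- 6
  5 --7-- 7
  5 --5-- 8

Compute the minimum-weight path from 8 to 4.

Using Dijkstra's algorithm from vertex 8:
Shortest path: 8 -> 5 -> 6 -> 1 -> 4
Total weight: 5 + 2 + 5 + 3 = 15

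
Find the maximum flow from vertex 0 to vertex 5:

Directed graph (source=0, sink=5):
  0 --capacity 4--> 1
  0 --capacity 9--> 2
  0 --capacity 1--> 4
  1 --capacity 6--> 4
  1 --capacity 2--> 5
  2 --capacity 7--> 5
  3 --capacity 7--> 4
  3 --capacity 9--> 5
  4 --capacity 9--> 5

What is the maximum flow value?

Computing max flow:
  Flow on (0->1): 4/4
  Flow on (0->2): 7/9
  Flow on (0->4): 1/1
  Flow on (1->4): 2/6
  Flow on (1->5): 2/2
  Flow on (2->5): 7/7
  Flow on (4->5): 3/9
Maximum flow = 12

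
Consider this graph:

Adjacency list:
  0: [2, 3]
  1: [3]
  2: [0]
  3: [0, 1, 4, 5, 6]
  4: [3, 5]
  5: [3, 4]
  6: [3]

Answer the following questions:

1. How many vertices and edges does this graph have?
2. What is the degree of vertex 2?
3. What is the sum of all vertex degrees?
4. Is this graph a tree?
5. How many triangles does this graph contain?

Count: 7 vertices, 7 edges.
Vertex 2 has neighbors [0], degree = 1.
Handshaking lemma: 2 * 7 = 14.
A tree on 7 vertices has 6 edges. This graph has 7 edges (1 extra). Not a tree.
Number of triangles = 1.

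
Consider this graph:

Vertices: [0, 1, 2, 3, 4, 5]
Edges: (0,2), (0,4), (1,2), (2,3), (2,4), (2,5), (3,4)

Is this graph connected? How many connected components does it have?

Checking connectivity: the graph has 1 connected component(s).
All vertices are reachable from each other. The graph IS connected.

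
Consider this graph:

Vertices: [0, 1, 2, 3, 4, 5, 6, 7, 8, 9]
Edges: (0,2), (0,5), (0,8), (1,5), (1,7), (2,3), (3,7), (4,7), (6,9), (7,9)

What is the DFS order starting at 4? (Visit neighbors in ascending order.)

DFS from vertex 4 (neighbors processed in ascending order):
Visit order: 4, 7, 1, 5, 0, 2, 3, 8, 9, 6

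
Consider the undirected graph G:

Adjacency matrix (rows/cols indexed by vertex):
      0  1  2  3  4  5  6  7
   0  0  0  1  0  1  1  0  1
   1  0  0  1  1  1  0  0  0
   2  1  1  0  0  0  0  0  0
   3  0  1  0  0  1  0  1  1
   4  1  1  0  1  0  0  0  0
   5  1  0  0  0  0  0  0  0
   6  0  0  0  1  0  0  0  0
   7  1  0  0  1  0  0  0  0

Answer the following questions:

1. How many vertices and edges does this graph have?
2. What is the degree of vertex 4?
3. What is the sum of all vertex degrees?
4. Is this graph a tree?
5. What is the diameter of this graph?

Count: 8 vertices, 10 edges.
Vertex 4 has neighbors [0, 1, 3], degree = 3.
Handshaking lemma: 2 * 10 = 20.
A tree on 8 vertices has 7 edges. This graph has 10 edges (3 extra). Not a tree.
Diameter (longest shortest path) = 4.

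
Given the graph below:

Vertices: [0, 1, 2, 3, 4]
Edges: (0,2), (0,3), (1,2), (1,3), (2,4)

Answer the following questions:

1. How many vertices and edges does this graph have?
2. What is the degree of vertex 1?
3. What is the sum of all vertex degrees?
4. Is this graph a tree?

Count: 5 vertices, 5 edges.
Vertex 1 has neighbors [2, 3], degree = 2.
Handshaking lemma: 2 * 5 = 10.
A tree on 5 vertices has 4 edges. This graph has 5 edges (1 extra). Not a tree.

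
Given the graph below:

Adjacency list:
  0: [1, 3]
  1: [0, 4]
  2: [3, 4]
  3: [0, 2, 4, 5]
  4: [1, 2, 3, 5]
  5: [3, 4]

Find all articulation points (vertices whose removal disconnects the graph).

No articulation points. The graph is biconnected.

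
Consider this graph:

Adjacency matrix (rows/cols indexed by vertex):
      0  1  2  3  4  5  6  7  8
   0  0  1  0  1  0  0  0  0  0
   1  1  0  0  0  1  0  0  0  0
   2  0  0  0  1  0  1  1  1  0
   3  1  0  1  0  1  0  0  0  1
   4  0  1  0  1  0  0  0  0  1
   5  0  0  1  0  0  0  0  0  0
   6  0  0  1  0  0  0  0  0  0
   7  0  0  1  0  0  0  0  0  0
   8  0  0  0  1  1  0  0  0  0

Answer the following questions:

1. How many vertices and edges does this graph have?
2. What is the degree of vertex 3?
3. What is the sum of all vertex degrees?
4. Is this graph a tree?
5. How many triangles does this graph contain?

Count: 9 vertices, 10 edges.
Vertex 3 has neighbors [0, 2, 4, 8], degree = 4.
Handshaking lemma: 2 * 10 = 20.
A tree on 9 vertices has 8 edges. This graph has 10 edges (2 extra). Not a tree.
Number of triangles = 1.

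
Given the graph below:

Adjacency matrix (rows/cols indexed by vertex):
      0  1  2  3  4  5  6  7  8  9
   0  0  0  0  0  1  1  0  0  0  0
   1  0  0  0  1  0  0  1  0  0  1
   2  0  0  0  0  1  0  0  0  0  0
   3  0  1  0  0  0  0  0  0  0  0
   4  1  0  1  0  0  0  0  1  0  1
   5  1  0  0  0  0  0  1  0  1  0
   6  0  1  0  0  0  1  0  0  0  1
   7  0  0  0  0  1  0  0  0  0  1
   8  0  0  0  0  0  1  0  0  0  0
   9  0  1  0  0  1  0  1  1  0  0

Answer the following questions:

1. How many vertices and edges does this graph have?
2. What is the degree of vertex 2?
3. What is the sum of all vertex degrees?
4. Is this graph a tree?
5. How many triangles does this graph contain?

Count: 10 vertices, 12 edges.
Vertex 2 has neighbors [4], degree = 1.
Handshaking lemma: 2 * 12 = 24.
A tree on 10 vertices has 9 edges. This graph has 12 edges (3 extra). Not a tree.
Number of triangles = 2.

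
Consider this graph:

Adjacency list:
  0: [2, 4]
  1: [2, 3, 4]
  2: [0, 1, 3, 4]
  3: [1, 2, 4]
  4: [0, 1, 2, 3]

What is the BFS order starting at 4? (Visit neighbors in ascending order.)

BFS from vertex 4 (neighbors processed in ascending order):
Visit order: 4, 0, 1, 2, 3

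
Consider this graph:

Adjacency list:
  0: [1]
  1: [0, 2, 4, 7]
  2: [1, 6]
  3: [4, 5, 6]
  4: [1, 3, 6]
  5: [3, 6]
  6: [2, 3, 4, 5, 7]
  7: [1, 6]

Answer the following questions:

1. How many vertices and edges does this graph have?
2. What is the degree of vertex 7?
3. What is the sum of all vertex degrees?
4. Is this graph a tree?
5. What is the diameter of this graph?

Count: 8 vertices, 11 edges.
Vertex 7 has neighbors [1, 6], degree = 2.
Handshaking lemma: 2 * 11 = 22.
A tree on 8 vertices has 7 edges. This graph has 11 edges (4 extra). Not a tree.
Diameter (longest shortest path) = 4.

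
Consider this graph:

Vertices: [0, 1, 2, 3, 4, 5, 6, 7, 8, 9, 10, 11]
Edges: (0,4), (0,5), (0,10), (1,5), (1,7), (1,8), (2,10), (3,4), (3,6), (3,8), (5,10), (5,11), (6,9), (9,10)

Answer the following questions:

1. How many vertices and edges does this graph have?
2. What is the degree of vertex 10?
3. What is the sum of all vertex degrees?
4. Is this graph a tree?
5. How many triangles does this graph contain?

Count: 12 vertices, 14 edges.
Vertex 10 has neighbors [0, 2, 5, 9], degree = 4.
Handshaking lemma: 2 * 14 = 28.
A tree on 12 vertices has 11 edges. This graph has 14 edges (3 extra). Not a tree.
Number of triangles = 1.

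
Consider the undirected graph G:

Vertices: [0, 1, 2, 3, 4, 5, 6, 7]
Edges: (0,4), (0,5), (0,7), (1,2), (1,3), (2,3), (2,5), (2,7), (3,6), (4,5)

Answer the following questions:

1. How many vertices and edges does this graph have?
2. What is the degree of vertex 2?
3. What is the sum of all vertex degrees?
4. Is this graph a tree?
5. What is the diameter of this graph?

Count: 8 vertices, 10 edges.
Vertex 2 has neighbors [1, 3, 5, 7], degree = 4.
Handshaking lemma: 2 * 10 = 20.
A tree on 8 vertices has 7 edges. This graph has 10 edges (3 extra). Not a tree.
Diameter (longest shortest path) = 4.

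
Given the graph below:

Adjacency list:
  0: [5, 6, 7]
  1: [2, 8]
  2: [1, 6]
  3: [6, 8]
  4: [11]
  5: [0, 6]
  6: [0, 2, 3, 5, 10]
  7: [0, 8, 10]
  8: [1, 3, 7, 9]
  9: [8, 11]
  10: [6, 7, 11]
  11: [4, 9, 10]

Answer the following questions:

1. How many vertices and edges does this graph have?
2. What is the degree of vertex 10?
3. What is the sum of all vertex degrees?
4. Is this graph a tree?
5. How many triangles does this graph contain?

Count: 12 vertices, 16 edges.
Vertex 10 has neighbors [6, 7, 11], degree = 3.
Handshaking lemma: 2 * 16 = 32.
A tree on 12 vertices has 11 edges. This graph has 16 edges (5 extra). Not a tree.
Number of triangles = 1.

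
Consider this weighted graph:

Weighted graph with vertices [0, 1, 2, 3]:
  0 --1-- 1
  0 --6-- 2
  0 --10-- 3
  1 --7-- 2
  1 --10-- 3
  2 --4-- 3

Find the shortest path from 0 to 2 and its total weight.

Using Dijkstra's algorithm from vertex 0:
Shortest path: 0 -> 2
Total weight: 6 = 6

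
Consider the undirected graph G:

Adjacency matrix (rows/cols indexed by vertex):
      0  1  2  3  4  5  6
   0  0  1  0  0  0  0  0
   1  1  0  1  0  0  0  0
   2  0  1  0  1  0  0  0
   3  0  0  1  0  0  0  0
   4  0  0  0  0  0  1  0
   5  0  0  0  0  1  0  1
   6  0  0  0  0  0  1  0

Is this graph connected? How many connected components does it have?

Checking connectivity: the graph has 2 connected component(s).
Components: [[0, 1, 2, 3], [4, 5, 6]]. The graph is NOT connected.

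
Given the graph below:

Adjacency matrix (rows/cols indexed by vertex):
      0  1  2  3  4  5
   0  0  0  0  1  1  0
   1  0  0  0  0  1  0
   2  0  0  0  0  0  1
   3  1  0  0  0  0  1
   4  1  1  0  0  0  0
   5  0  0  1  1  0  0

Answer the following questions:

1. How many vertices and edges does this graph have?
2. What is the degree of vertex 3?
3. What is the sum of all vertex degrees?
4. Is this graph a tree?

Count: 6 vertices, 5 edges.
Vertex 3 has neighbors [0, 5], degree = 2.
Handshaking lemma: 2 * 5 = 10.
A graph is a tree iff it is connected and has exactly n-1 edges. This graph is connected (all 6 vertices in one component) and has 6-1 = 5 edges. It is a tree.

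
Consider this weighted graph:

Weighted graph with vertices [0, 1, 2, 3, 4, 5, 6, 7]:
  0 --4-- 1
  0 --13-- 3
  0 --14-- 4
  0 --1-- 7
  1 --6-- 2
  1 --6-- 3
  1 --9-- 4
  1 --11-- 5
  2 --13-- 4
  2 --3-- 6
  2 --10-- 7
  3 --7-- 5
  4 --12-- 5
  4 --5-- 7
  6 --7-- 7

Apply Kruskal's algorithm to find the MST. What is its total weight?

Applying Kruskal's algorithm (sort edges by weight, add if no cycle):
  Add (0,7) w=1
  Add (2,6) w=3
  Add (0,1) w=4
  Add (4,7) w=5
  Add (1,2) w=6
  Add (1,3) w=6
  Add (3,5) w=7
  Skip (6,7) w=7 (creates cycle)
  Skip (1,4) w=9 (creates cycle)
  Skip (2,7) w=10 (creates cycle)
  Skip (1,5) w=11 (creates cycle)
  Skip (4,5) w=12 (creates cycle)
  Skip (0,3) w=13 (creates cycle)
  Skip (2,4) w=13 (creates cycle)
  Skip (0,4) w=14 (creates cycle)
MST weight = 32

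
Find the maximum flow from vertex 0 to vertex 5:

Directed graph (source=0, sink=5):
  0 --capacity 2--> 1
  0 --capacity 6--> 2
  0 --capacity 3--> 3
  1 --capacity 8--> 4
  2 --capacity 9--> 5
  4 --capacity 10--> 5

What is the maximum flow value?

Computing max flow:
  Flow on (0->1): 2/2
  Flow on (0->2): 6/6
  Flow on (1->4): 2/8
  Flow on (2->5): 6/9
  Flow on (4->5): 2/10
Maximum flow = 8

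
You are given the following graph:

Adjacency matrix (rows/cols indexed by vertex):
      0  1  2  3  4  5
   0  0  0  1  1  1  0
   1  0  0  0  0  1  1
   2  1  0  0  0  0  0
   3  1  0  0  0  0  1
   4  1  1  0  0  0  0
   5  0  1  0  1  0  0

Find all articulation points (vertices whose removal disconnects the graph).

An articulation point is a vertex whose removal disconnects the graph.
Articulation points: [0]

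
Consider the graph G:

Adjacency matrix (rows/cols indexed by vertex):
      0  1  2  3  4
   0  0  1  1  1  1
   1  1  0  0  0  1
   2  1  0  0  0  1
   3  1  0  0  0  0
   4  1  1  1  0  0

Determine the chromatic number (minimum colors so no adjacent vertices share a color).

The graph has a maximum clique of size 3 (lower bound on chromatic number).
A valid 3-coloring: {0: 0, 1: 2, 2: 2, 3: 1, 4: 1}.
Chromatic number = 3.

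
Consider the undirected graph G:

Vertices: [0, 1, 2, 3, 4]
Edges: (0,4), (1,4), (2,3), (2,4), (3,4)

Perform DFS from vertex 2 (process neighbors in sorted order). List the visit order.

DFS from vertex 2 (neighbors processed in ascending order):
Visit order: 2, 3, 4, 0, 1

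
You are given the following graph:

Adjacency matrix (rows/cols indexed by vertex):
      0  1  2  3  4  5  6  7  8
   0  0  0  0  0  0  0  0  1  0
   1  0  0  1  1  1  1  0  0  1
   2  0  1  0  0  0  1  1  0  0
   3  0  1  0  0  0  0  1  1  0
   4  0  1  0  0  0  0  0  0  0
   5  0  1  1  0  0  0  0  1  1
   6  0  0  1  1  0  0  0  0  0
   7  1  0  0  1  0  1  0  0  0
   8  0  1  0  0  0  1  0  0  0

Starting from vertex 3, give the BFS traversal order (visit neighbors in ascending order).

BFS from vertex 3 (neighbors processed in ascending order):
Visit order: 3, 1, 6, 7, 2, 4, 5, 8, 0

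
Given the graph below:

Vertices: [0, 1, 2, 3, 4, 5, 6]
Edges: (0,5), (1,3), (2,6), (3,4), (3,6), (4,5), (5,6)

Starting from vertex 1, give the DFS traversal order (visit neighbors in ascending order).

DFS from vertex 1 (neighbors processed in ascending order):
Visit order: 1, 3, 4, 5, 0, 6, 2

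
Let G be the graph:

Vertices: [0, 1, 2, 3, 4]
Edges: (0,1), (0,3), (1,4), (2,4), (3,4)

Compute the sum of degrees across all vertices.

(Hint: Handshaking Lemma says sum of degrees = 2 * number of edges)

Count edges: 5 edges.
By Handshaking Lemma: sum of degrees = 2 * 5 = 10.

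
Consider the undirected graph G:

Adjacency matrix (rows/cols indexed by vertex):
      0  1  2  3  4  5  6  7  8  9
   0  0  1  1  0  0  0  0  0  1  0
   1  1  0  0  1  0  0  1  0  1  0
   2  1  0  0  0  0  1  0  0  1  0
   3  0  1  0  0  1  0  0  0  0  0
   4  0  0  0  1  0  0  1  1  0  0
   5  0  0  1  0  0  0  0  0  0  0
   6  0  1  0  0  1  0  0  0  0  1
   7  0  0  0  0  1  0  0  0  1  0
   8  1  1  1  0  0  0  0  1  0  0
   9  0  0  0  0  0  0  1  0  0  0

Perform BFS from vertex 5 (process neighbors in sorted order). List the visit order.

BFS from vertex 5 (neighbors processed in ascending order):
Visit order: 5, 2, 0, 8, 1, 7, 3, 6, 4, 9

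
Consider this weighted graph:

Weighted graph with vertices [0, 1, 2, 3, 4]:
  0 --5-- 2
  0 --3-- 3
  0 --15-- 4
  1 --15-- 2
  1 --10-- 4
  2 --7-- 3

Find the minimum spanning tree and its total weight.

Applying Kruskal's algorithm (sort edges by weight, add if no cycle):
  Add (0,3) w=3
  Add (0,2) w=5
  Skip (2,3) w=7 (creates cycle)
  Add (1,4) w=10
  Add (0,4) w=15
  Skip (1,2) w=15 (creates cycle)
MST weight = 33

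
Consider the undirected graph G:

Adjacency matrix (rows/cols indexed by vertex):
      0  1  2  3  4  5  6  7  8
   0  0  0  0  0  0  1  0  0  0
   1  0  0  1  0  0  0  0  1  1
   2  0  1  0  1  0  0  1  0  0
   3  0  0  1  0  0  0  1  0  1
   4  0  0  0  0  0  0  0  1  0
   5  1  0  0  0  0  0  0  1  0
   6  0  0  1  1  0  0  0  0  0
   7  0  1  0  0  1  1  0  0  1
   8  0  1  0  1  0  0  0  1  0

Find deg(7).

Vertex 7 has neighbors [1, 4, 5, 8], so deg(7) = 4.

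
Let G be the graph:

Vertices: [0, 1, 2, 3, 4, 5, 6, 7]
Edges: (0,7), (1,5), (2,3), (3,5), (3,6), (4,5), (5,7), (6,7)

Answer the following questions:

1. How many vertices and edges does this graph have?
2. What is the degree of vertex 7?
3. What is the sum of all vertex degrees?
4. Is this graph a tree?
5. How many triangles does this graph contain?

Count: 8 vertices, 8 edges.
Vertex 7 has neighbors [0, 5, 6], degree = 3.
Handshaking lemma: 2 * 8 = 16.
A tree on 8 vertices has 7 edges. This graph has 8 edges (1 extra). Not a tree.
Number of triangles = 0.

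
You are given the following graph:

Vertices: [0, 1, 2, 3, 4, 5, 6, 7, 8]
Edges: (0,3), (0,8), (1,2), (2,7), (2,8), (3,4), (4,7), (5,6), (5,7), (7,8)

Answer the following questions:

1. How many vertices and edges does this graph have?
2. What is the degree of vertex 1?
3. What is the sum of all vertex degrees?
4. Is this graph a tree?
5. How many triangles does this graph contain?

Count: 9 vertices, 10 edges.
Vertex 1 has neighbors [2], degree = 1.
Handshaking lemma: 2 * 10 = 20.
A tree on 9 vertices has 8 edges. This graph has 10 edges (2 extra). Not a tree.
Number of triangles = 1.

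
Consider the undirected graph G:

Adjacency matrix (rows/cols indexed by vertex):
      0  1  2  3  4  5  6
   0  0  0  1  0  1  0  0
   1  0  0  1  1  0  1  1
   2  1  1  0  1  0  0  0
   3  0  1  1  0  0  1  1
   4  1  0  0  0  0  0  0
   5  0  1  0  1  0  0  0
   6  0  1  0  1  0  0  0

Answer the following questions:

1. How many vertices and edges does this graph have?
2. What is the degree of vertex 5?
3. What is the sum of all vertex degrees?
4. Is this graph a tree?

Count: 7 vertices, 9 edges.
Vertex 5 has neighbors [1, 3], degree = 2.
Handshaking lemma: 2 * 9 = 18.
A tree on 7 vertices has 6 edges. This graph has 9 edges (3 extra). Not a tree.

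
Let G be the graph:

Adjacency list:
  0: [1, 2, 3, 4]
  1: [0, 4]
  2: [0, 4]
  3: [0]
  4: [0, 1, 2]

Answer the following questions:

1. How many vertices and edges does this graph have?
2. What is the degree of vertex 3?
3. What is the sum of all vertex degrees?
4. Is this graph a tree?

Count: 5 vertices, 6 edges.
Vertex 3 has neighbors [0], degree = 1.
Handshaking lemma: 2 * 6 = 12.
A tree on 5 vertices has 4 edges. This graph has 6 edges (2 extra). Not a tree.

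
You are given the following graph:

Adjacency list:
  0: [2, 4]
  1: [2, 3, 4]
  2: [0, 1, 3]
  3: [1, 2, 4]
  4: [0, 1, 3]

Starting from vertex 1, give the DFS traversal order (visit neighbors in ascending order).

DFS from vertex 1 (neighbors processed in ascending order):
Visit order: 1, 2, 0, 4, 3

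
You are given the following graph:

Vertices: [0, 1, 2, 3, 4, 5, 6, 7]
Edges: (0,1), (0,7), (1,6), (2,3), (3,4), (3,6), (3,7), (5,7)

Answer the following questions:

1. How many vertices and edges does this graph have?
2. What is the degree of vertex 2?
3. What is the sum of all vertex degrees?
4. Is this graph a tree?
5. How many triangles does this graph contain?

Count: 8 vertices, 8 edges.
Vertex 2 has neighbors [3], degree = 1.
Handshaking lemma: 2 * 8 = 16.
A tree on 8 vertices has 7 edges. This graph has 8 edges (1 extra). Not a tree.
Number of triangles = 0.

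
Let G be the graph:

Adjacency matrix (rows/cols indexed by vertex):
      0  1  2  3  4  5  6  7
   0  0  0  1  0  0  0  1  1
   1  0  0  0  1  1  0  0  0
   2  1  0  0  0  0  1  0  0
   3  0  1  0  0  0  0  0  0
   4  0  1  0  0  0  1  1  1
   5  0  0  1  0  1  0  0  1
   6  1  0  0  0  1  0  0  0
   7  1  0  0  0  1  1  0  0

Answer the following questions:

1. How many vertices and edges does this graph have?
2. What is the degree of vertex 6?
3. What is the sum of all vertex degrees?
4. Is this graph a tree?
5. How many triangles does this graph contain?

Count: 8 vertices, 10 edges.
Vertex 6 has neighbors [0, 4], degree = 2.
Handshaking lemma: 2 * 10 = 20.
A tree on 8 vertices has 7 edges. This graph has 10 edges (3 extra). Not a tree.
Number of triangles = 1.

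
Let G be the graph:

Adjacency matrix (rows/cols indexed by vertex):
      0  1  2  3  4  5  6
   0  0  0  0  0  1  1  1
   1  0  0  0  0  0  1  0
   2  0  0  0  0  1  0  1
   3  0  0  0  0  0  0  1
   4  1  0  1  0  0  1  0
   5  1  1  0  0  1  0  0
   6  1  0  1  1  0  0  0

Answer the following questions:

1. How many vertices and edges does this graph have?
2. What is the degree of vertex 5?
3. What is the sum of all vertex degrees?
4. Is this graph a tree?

Count: 7 vertices, 8 edges.
Vertex 5 has neighbors [0, 1, 4], degree = 3.
Handshaking lemma: 2 * 8 = 16.
A tree on 7 vertices has 6 edges. This graph has 8 edges (2 extra). Not a tree.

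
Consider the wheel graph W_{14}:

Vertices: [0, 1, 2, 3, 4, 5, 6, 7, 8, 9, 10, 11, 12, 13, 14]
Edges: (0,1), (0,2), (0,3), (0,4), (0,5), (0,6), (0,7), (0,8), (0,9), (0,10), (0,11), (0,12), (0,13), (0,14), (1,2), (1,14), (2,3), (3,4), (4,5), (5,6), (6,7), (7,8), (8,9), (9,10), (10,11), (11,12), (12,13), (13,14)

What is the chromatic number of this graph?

W_{14} = C_{14} plus a hub adjacent to every cycle vertex.
The outer cycle needs 2 colors (even cycle); the hub is adjacent to all of them so needs a fresh color.
Chromatic number = 2 + 1 = 3.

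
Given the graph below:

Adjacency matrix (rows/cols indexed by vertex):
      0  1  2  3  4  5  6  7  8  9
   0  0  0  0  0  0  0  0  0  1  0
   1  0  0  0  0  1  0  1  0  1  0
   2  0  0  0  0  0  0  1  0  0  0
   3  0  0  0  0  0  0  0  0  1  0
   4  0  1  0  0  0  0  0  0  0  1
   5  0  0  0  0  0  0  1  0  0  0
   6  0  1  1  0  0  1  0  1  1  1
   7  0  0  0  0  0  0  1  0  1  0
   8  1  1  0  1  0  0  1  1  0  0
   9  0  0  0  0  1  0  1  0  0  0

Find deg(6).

Vertex 6 has neighbors [1, 2, 5, 7, 8, 9], so deg(6) = 6.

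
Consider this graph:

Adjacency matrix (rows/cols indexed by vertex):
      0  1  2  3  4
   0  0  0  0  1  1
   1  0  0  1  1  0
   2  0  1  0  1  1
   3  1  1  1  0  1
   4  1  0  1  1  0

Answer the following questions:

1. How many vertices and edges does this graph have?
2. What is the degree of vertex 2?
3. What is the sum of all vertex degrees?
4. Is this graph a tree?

Count: 5 vertices, 7 edges.
Vertex 2 has neighbors [1, 3, 4], degree = 3.
Handshaking lemma: 2 * 7 = 14.
A tree on 5 vertices has 4 edges. This graph has 7 edges (3 extra). Not a tree.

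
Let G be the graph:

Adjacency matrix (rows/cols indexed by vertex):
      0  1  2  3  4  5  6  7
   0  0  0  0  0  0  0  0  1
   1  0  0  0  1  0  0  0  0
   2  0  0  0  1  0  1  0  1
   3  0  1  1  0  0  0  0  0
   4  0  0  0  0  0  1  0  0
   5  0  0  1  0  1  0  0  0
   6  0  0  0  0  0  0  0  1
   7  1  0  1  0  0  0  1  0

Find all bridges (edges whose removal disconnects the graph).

A bridge is an edge whose removal increases the number of connected components.
Bridges found: (0,7), (1,3), (2,3), (2,5), (2,7), (4,5), (6,7)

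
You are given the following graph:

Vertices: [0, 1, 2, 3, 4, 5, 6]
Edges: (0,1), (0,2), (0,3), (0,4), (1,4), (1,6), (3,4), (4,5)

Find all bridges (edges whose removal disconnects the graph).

A bridge is an edge whose removal increases the number of connected components.
Bridges found: (0,2), (1,6), (4,5)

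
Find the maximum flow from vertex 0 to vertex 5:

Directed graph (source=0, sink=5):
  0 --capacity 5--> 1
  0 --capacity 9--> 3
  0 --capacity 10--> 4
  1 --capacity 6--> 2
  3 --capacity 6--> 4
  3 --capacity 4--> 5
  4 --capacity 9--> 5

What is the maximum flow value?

Computing max flow:
  Flow on (0->3): 4/9
  Flow on (0->4): 9/10
  Flow on (3->5): 4/4
  Flow on (4->5): 9/9
Maximum flow = 13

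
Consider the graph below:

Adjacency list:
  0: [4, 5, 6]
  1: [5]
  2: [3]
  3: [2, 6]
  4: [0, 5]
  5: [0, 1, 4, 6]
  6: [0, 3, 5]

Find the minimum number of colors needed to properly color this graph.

The graph has a maximum clique of size 3 (lower bound on chromatic number).
A valid 3-coloring: {0: 1, 1: 1, 2: 1, 3: 0, 4: 2, 5: 0, 6: 2}.
Chromatic number = 3.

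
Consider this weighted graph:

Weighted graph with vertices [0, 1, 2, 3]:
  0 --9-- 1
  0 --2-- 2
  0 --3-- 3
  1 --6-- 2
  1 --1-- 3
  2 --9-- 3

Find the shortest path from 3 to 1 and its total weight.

Using Dijkstra's algorithm from vertex 3:
Shortest path: 3 -> 1
Total weight: 1 = 1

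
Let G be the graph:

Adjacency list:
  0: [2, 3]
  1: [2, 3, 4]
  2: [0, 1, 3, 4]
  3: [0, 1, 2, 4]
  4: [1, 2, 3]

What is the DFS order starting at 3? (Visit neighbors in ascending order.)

DFS from vertex 3 (neighbors processed in ascending order):
Visit order: 3, 0, 2, 1, 4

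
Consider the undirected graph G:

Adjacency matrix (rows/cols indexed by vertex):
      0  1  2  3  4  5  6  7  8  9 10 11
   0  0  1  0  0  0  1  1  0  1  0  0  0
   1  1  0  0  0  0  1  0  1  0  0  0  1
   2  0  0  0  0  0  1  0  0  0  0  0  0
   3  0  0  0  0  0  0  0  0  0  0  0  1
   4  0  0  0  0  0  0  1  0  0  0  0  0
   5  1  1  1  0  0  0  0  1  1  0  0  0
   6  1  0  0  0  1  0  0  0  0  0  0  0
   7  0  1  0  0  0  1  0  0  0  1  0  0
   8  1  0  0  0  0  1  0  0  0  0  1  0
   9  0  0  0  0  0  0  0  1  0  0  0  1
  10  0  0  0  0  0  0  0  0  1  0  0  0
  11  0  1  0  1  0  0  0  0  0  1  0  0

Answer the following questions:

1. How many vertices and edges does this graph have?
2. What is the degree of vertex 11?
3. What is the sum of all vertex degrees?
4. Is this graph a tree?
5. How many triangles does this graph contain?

Count: 12 vertices, 15 edges.
Vertex 11 has neighbors [1, 3, 9], degree = 3.
Handshaking lemma: 2 * 15 = 30.
A tree on 12 vertices has 11 edges. This graph has 15 edges (4 extra). Not a tree.
Number of triangles = 3.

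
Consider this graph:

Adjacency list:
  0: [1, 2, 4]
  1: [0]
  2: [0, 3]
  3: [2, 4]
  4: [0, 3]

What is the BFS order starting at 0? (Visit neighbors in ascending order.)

BFS from vertex 0 (neighbors processed in ascending order):
Visit order: 0, 1, 2, 4, 3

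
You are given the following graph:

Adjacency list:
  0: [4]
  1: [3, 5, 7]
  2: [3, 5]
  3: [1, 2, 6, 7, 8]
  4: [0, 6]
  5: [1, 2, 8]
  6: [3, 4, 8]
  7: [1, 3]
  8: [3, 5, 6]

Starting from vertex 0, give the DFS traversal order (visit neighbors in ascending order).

DFS from vertex 0 (neighbors processed in ascending order):
Visit order: 0, 4, 6, 3, 1, 5, 2, 8, 7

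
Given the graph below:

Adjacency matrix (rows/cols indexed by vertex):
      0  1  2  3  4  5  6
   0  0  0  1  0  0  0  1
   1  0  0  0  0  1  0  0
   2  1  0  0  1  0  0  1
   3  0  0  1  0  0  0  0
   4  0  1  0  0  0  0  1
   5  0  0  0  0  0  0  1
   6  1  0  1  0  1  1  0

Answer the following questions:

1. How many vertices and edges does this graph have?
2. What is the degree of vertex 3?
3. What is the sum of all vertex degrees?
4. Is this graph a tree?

Count: 7 vertices, 7 edges.
Vertex 3 has neighbors [2], degree = 1.
Handshaking lemma: 2 * 7 = 14.
A tree on 7 vertices has 6 edges. This graph has 7 edges (1 extra). Not a tree.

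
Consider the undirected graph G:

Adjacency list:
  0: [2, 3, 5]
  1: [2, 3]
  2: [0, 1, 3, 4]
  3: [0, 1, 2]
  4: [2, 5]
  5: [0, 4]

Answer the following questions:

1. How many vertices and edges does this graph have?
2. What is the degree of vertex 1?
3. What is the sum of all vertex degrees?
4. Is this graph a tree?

Count: 6 vertices, 8 edges.
Vertex 1 has neighbors [2, 3], degree = 2.
Handshaking lemma: 2 * 8 = 16.
A tree on 6 vertices has 5 edges. This graph has 8 edges (3 extra). Not a tree.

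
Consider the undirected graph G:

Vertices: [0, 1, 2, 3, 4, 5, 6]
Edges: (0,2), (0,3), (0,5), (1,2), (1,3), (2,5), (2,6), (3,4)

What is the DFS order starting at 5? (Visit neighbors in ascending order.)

DFS from vertex 5 (neighbors processed in ascending order):
Visit order: 5, 0, 2, 1, 3, 4, 6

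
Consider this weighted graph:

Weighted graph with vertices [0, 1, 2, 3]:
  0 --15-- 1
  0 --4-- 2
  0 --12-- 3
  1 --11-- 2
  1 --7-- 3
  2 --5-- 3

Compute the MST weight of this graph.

Applying Kruskal's algorithm (sort edges by weight, add if no cycle):
  Add (0,2) w=4
  Add (2,3) w=5
  Add (1,3) w=7
  Skip (1,2) w=11 (creates cycle)
  Skip (0,3) w=12 (creates cycle)
  Skip (0,1) w=15 (creates cycle)
MST weight = 16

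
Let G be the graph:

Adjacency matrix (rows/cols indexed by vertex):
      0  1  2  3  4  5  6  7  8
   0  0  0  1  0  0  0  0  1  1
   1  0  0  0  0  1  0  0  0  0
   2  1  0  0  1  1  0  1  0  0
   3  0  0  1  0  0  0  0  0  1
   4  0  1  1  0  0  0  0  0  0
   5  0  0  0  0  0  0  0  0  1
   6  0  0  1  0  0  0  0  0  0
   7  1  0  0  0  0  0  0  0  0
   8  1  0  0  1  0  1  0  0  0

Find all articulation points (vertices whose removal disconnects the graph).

An articulation point is a vertex whose removal disconnects the graph.
Articulation points: [0, 2, 4, 8]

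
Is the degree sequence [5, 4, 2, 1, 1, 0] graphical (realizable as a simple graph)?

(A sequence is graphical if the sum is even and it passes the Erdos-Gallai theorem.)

Sum of degrees = 13. Sum is odd, so the sequence is NOT graphical.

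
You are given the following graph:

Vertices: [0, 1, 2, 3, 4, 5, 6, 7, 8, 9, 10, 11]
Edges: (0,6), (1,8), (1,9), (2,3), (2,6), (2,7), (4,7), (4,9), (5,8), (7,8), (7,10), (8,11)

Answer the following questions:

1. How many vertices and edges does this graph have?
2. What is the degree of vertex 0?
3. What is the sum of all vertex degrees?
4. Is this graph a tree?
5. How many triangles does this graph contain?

Count: 12 vertices, 12 edges.
Vertex 0 has neighbors [6], degree = 1.
Handshaking lemma: 2 * 12 = 24.
A tree on 12 vertices has 11 edges. This graph has 12 edges (1 extra). Not a tree.
Number of triangles = 0.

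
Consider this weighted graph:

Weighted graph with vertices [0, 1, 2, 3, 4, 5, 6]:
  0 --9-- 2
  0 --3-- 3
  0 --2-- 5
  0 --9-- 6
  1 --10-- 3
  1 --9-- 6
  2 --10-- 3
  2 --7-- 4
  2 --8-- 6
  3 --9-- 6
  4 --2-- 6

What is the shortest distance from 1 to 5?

Using Dijkstra's algorithm from vertex 1:
Shortest path: 1 -> 3 -> 0 -> 5
Total weight: 10 + 3 + 2 = 15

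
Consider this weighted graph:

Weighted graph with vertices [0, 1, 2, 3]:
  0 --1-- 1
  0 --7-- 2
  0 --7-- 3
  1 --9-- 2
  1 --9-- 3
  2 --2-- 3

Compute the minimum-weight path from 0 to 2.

Using Dijkstra's algorithm from vertex 0:
Shortest path: 0 -> 2
Total weight: 7 = 7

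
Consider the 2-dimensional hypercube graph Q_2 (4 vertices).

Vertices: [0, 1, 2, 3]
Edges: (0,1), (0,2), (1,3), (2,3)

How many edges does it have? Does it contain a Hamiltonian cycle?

Q_2 has 4 * 2 / 2 = 4 edges.
Q_2 (d >= 2) always has a Hamiltonian cycle: a 2-bit cyclic Gray code visits every vertex exactly once and returns to the start.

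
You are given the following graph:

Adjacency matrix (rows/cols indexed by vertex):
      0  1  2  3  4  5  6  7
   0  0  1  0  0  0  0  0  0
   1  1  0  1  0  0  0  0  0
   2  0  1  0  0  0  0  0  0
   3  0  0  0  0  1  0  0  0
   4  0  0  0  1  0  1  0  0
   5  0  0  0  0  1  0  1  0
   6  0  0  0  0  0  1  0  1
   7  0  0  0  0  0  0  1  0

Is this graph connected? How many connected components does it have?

Checking connectivity: the graph has 2 connected component(s).
Components: [[0, 1, 2], [3, 4, 5, 6, 7]]. The graph is NOT connected.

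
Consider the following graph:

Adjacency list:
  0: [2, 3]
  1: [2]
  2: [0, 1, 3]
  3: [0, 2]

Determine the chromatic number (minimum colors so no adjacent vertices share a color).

The graph has a maximum clique of size 3 (lower bound on chromatic number).
A valid 3-coloring: {0: 1, 1: 1, 2: 0, 3: 2}.
Chromatic number = 3.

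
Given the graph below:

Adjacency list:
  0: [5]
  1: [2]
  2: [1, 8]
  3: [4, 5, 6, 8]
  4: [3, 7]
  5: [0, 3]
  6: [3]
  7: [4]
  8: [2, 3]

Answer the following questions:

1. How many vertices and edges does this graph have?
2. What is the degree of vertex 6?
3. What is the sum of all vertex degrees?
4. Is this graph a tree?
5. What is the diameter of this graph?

Count: 9 vertices, 8 edges.
Vertex 6 has neighbors [3], degree = 1.
Handshaking lemma: 2 * 8 = 16.
A graph is a tree iff it is connected and has exactly n-1 edges. This graph is connected (all 9 vertices in one component) and has 9-1 = 8 edges. It is a tree.
Diameter (longest shortest path) = 5.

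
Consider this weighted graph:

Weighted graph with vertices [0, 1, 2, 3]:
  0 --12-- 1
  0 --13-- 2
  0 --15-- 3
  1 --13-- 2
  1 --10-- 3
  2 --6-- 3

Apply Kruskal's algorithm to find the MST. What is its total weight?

Applying Kruskal's algorithm (sort edges by weight, add if no cycle):
  Add (2,3) w=6
  Add (1,3) w=10
  Add (0,1) w=12
  Skip (0,2) w=13 (creates cycle)
  Skip (1,2) w=13 (creates cycle)
  Skip (0,3) w=15 (creates cycle)
MST weight = 28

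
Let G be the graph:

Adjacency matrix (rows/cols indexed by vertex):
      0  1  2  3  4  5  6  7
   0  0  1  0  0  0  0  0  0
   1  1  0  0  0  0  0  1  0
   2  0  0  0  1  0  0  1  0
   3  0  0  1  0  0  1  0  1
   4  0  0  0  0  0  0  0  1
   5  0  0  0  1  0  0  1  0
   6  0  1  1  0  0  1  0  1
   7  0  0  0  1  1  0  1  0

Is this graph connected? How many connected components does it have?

Checking connectivity: the graph has 1 connected component(s).
All vertices are reachable from each other. The graph IS connected.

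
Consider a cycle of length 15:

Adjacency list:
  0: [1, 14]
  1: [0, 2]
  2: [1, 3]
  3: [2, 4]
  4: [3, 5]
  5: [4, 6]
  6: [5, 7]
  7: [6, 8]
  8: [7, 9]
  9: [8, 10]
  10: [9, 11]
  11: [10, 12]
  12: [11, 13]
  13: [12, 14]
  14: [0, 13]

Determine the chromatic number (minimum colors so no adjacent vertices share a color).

This is an odd cycle (C_15). Odd cycles are not bipartite (any 2-coloring forces two adjacent vertices to match), and 3 colors suffice.
Chromatic number = 3.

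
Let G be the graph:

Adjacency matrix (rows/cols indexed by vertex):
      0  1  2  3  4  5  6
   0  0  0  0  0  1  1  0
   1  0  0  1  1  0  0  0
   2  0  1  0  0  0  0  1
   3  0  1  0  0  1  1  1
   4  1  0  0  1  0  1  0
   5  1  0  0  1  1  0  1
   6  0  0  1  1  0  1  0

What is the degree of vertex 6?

Vertex 6 has neighbors [2, 3, 5], so deg(6) = 3.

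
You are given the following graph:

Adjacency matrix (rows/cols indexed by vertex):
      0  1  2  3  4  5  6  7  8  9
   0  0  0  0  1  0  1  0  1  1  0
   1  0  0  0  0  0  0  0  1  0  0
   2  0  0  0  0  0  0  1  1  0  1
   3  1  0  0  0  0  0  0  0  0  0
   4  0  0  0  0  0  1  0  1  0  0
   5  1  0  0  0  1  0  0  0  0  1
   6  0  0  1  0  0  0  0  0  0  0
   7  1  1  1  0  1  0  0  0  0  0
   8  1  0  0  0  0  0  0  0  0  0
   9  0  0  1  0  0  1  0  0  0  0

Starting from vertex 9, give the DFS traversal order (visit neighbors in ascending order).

DFS from vertex 9 (neighbors processed in ascending order):
Visit order: 9, 2, 6, 7, 0, 3, 5, 4, 8, 1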